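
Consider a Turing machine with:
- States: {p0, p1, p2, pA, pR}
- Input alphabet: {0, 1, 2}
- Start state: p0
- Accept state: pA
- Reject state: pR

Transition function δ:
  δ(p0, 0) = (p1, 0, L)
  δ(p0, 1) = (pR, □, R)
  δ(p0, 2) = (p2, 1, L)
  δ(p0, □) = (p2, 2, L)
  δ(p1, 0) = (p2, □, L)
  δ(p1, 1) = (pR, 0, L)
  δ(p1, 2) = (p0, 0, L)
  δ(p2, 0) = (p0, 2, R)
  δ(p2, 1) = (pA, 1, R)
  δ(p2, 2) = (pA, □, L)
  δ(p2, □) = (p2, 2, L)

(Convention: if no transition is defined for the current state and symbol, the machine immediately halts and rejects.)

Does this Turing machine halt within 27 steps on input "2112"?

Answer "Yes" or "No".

Execution trace:
Initial: [p0]2112
Step 1: δ(p0, 2) = (p2, 1, L) → [p2]□1112
Step 2: δ(p2, □) = (p2, 2, L) → [p2]□21112
Step 3: δ(p2, □) = (p2, 2, L) → [p2]□221112
Step 4: δ(p2, □) = (p2, 2, L) → [p2]□2221112
Step 5: δ(p2, □) = (p2, 2, L) → [p2]□22221112
Step 6: δ(p2, □) = (p2, 2, L) → [p2]□222221112
Step 7: δ(p2, □) = (p2, 2, L) → [p2]□2222221112
Step 8: δ(p2, □) = (p2, 2, L) → [p2]□22222221112
Step 9: δ(p2, □) = (p2, 2, L) → [p2]□222222221112
Step 10: δ(p2, □) = (p2, 2, L) → [p2]□2222222221112
Step 11: δ(p2, □) = (p2, 2, L) → [p2]□22222222221112
Step 12: δ(p2, □) = (p2, 2, L) → [p2]□222222222221112
Step 13: δ(p2, □) = (p2, 2, L) → [p2]□2222222222221112
Step 14: δ(p2, □) = (p2, 2, L) → [p2]□22222222222221112
Step 15: δ(p2, □) = (p2, 2, L) → [p2]□222222222222221112
Step 16: δ(p2, □) = (p2, 2, L) → [p2]□2222222222222221112
Step 17: δ(p2, □) = (p2, 2, L) → [p2]□22222222222222221112
Step 18: δ(p2, □) = (p2, 2, L) → [p2]□222222222222222221112
Step 19: δ(p2, □) = (p2, 2, L) → [p2]□2222222222222222221112
Step 20: δ(p2, □) = (p2, 2, L) → [p2]□22222222222222222221112
Step 21: δ(p2, □) = (p2, 2, L) → [p2]□222222222222222222221112
Step 22: δ(p2, □) = (p2, 2, L) → [p2]□2222222222222222222221112
Step 23: δ(p2, □) = (p2, 2, L) → [p2]□22222222222222222222221112
Step 24: δ(p2, □) = (p2, 2, L) → [p2]□222222222222222222222221112
Step 25: δ(p2, □) = (p2, 2, L) → [p2]□2222222222222222222222221112
Step 26: δ(p2, □) = (p2, 2, L) → [p2]□22222222222222222222222221112
Step 27: δ(p2, □) = (p2, 2, L) → [p2]□222222222222222222222222221112

The machine has not reached a halting state after 27 steps.
The machine did not halt within the 27-step bound.

Answer: No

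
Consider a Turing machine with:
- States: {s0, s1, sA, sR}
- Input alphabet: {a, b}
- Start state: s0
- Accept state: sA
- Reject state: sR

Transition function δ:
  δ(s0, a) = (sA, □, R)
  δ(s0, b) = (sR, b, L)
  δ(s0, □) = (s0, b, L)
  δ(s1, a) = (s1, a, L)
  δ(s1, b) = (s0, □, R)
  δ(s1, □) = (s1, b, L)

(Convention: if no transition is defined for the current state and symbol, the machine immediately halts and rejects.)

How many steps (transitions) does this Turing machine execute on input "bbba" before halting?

Execution trace:
Initial: [s0]bbba
Step 1: δ(s0, b) = (sR, b, L) → [sR]□bbba

The machine reaches the reject state sR and halts.

The machine executed 1 step before halting.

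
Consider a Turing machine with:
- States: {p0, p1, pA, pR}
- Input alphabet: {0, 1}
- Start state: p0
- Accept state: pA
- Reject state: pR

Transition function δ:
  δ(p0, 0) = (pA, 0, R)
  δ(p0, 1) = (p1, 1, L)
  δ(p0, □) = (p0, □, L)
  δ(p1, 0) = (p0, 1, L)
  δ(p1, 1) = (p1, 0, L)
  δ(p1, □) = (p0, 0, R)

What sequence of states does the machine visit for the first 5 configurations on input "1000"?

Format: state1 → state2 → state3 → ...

Execution trace:
Initial: [p0]1000
Step 1: δ(p0, 1) = (p1, 1, L) → [p1]□1000
Step 2: δ(p1, □) = (p0, 0, R) → 0[p0]1000
Step 3: δ(p0, 1) = (p1, 1, L) → [p1]01000
Step 4: δ(p1, 0) = (p0, 1, L) → [p0]□11000

State sequence: p0 → p1 → p0 → p1 → p0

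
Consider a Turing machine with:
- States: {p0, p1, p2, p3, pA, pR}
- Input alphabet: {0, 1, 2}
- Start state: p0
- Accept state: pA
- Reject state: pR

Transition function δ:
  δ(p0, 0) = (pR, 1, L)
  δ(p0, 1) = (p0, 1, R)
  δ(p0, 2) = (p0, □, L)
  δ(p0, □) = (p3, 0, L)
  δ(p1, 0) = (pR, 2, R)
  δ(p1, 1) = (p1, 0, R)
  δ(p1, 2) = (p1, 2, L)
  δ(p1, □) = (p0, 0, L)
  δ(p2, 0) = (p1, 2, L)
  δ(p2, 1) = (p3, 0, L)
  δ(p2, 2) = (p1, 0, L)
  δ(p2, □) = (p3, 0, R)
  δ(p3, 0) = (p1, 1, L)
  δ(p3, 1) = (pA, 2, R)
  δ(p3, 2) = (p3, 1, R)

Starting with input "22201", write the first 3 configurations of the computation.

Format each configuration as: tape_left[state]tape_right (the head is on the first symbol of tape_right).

Transitions applied:
Step 1: δ(p0, 2) = (p0, □, L)
Step 2: δ(p0, □) = (p3, 0, L)

The first 3 configurations are:
[p0]22201 ⊢ [p0]□□2201 ⊢ [p3]□0□2201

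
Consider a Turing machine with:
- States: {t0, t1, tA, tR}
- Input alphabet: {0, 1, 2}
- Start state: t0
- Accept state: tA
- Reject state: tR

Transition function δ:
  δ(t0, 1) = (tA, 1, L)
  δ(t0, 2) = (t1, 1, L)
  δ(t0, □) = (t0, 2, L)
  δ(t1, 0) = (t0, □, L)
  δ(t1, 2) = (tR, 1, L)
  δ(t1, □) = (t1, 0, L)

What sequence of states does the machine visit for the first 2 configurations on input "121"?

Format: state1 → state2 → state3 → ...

Execution trace:
Initial: [t0]121
Step 1: δ(t0, 1) = (tA, 1, L) → [tA]□121

The machine reaches the accept state tA and halts.

State sequence: t0 → tA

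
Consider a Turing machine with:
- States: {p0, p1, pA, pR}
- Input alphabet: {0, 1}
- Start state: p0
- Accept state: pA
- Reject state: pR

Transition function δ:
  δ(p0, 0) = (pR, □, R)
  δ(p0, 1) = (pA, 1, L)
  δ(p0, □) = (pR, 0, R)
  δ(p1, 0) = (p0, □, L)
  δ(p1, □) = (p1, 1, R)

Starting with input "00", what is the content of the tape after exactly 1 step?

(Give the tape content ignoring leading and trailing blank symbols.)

Execution trace:
Initial: [p0]00
Step 1: δ(p0, 0) = (pR, □, R) → □[pR]0

The machine reaches the reject state pR and halts.

After 1 step, the tape (ignoring leading/trailing blanks) is: 0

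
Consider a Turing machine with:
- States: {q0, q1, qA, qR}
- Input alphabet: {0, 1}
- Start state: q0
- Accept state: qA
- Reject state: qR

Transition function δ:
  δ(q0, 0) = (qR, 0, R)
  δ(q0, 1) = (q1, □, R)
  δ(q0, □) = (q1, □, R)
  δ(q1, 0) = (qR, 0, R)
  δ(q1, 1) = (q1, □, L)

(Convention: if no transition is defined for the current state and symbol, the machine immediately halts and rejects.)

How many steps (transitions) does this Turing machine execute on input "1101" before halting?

Execution trace:
Initial: [q0]1101
Step 1: δ(q0, 1) = (q1, □, R) → □[q1]101
Step 2: δ(q1, 1) = (q1, □, L) → [q1]□□01

No transition is defined for δ(q1, □). By convention the machine halts and rejects.

The machine executed 2 steps before halting.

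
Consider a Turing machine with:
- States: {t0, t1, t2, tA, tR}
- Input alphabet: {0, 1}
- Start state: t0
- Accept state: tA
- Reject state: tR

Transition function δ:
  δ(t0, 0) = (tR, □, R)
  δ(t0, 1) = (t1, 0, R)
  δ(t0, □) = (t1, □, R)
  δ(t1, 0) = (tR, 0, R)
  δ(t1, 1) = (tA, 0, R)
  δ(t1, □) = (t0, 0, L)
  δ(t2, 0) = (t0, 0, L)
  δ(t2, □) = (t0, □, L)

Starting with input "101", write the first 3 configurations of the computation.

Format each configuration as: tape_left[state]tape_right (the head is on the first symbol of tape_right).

Transitions applied:
Step 1: δ(t0, 1) = (t1, 0, R)
Step 2: δ(t1, 0) = (tR, 0, R)

The first 3 configurations are:
[t0]101 ⊢ 0[t1]01 ⊢ 00[tR]1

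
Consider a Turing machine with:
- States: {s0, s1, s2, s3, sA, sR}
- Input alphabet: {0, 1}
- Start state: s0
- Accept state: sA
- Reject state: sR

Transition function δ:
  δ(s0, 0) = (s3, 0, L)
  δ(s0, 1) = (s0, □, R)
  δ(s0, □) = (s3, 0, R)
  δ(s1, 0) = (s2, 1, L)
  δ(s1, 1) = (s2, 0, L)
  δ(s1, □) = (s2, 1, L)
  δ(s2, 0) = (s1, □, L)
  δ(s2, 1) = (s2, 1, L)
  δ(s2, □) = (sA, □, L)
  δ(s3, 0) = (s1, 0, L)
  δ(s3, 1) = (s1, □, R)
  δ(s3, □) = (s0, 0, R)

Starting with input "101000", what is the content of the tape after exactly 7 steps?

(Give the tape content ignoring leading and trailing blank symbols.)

Execution trace:
Initial: [s0]101000
Step 1: δ(s0, 1) = (s0, □, R) → □[s0]01000
Step 2: δ(s0, 0) = (s3, 0, L) → [s3]□01000
Step 3: δ(s3, □) = (s0, 0, R) → 0[s0]01000
Step 4: δ(s0, 0) = (s3, 0, L) → [s3]001000
Step 5: δ(s3, 0) = (s1, 0, L) → [s1]□001000
Step 6: δ(s1, □) = (s2, 1, L) → [s2]□1001000
Step 7: δ(s2, □) = (sA, □, L) → [sA]□□1001000

The machine reaches the accept state sA and halts.

After 7 steps, the tape (ignoring leading/trailing blanks) is: 1001000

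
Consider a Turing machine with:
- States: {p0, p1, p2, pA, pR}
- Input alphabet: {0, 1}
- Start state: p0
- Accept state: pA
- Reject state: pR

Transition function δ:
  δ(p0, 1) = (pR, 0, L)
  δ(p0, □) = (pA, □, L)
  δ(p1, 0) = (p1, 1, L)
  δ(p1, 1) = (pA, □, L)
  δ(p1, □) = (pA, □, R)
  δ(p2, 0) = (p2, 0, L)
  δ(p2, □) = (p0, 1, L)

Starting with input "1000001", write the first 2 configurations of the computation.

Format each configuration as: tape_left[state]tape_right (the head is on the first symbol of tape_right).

Transitions applied:
Step 1: δ(p0, 1) = (pR, 0, L)

The first 2 configurations are:
[p0]1000001 ⊢ [pR]□0000001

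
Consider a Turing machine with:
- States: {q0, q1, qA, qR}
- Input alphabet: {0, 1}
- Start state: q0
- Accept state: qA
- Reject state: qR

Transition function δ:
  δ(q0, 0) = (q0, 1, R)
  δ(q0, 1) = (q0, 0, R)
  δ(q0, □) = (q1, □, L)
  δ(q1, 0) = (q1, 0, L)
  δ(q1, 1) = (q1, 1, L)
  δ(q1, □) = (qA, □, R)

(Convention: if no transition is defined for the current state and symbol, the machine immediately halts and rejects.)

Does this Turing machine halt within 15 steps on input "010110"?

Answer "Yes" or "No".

Execution trace:
Initial: [q0]010110
Step 1: δ(q0, 0) = (q0, 1, R) → 1[q0]10110
Step 2: δ(q0, 1) = (q0, 0, R) → 10[q0]0110
Step 3: δ(q0, 0) = (q0, 1, R) → 101[q0]110
Step 4: δ(q0, 1) = (q0, 0, R) → 1010[q0]10
Step 5: δ(q0, 1) = (q0, 0, R) → 10100[q0]0
Step 6: δ(q0, 0) = (q0, 1, R) → 101001[q0]□
Step 7: δ(q0, □) = (q1, □, L) → 10100[q1]1□
Step 8: δ(q1, 1) = (q1, 1, L) → 1010[q1]01□
Step 9: δ(q1, 0) = (q1, 0, L) → 101[q1]001□
Step 10: δ(q1, 0) = (q1, 0, L) → 10[q1]1001□
Step 11: δ(q1, 1) = (q1, 1, L) → 1[q1]01001□
Step 12: δ(q1, 0) = (q1, 0, L) → [q1]101001□
Step 13: δ(q1, 1) = (q1, 1, L) → [q1]□101001□
Step 14: δ(q1, □) = (qA, □, R) → □[qA]101001□

The machine reaches the accept state qA and halts.
The machine halted after 14 steps (within the 15-step bound).

Answer: Yes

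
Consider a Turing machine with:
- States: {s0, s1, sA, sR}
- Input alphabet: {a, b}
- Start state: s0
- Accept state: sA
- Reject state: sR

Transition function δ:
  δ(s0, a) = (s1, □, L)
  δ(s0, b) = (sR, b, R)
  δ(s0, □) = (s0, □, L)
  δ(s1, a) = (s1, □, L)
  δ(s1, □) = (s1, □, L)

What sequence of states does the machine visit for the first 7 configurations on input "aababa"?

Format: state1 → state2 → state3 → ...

Execution trace:
Initial: [s0]aababa
Step 1: δ(s0, a) = (s1, □, L) → [s1]□□ababa
Step 2: δ(s1, □) = (s1, □, L) → [s1]□□□ababa
Step 3: δ(s1, □) = (s1, □, L) → [s1]□□□□ababa
Step 4: δ(s1, □) = (s1, □, L) → [s1]□□□□□ababa
Step 5: δ(s1, □) = (s1, □, L) → [s1]□□□□□□ababa
Step 6: δ(s1, □) = (s1, □, L) → [s1]□□□□□□□ababa

State sequence: s0 → s1 → s1 → s1 → s1 → s1 → s1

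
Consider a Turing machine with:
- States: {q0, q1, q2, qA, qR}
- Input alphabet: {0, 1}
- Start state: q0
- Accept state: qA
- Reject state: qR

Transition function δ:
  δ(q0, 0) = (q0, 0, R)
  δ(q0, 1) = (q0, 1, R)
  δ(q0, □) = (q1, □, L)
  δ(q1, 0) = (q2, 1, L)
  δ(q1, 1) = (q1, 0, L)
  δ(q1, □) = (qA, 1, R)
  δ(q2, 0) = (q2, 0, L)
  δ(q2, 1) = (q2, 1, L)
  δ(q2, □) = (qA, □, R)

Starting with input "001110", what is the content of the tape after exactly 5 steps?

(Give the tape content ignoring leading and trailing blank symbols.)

Execution trace:
Initial: [q0]001110
Step 1: δ(q0, 0) = (q0, 0, R) → 0[q0]01110
Step 2: δ(q0, 0) = (q0, 0, R) → 00[q0]1110
Step 3: δ(q0, 1) = (q0, 1, R) → 001[q0]110
Step 4: δ(q0, 1) = (q0, 1, R) → 0011[q0]10
Step 5: δ(q0, 1) = (q0, 1, R) → 00111[q0]0

After 5 steps, the tape (ignoring leading/trailing blanks) is: 001110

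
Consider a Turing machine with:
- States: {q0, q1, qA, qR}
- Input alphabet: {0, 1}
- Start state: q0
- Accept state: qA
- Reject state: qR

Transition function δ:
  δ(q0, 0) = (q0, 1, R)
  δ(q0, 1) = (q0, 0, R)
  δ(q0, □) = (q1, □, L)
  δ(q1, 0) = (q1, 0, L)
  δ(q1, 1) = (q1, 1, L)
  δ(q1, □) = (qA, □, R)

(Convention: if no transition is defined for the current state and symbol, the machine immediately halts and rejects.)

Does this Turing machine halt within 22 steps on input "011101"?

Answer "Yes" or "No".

Execution trace:
Initial: [q0]011101
Step 1: δ(q0, 0) = (q0, 1, R) → 1[q0]11101
Step 2: δ(q0, 1) = (q0, 0, R) → 10[q0]1101
Step 3: δ(q0, 1) = (q0, 0, R) → 100[q0]101
Step 4: δ(q0, 1) = (q0, 0, R) → 1000[q0]01
Step 5: δ(q0, 0) = (q0, 1, R) → 10001[q0]1
Step 6: δ(q0, 1) = (q0, 0, R) → 100010[q0]□
Step 7: δ(q0, □) = (q1, □, L) → 10001[q1]0□
Step 8: δ(q1, 0) = (q1, 0, L) → 1000[q1]10□
Step 9: δ(q1, 1) = (q1, 1, L) → 100[q1]010□
Step 10: δ(q1, 0) = (q1, 0, L) → 10[q1]0010□
Step 11: δ(q1, 0) = (q1, 0, L) → 1[q1]00010□
Step 12: δ(q1, 0) = (q1, 0, L) → [q1]100010□
Step 13: δ(q1, 1) = (q1, 1, L) → [q1]□100010□
Step 14: δ(q1, □) = (qA, □, R) → □[qA]100010□

The machine reaches the accept state qA and halts.
The machine halted after 14 steps (within the 22-step bound).

Answer: Yes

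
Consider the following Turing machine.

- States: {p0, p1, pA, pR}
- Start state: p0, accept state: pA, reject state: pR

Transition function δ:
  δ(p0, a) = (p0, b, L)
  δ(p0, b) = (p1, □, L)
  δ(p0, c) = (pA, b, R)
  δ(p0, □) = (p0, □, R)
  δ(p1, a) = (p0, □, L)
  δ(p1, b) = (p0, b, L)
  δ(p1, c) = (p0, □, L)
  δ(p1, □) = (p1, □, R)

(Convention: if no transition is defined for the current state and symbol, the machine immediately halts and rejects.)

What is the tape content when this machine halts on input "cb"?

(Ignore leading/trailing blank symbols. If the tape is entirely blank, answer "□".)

Execution trace:
Initial: [p0]cb
Step 1: δ(p0, c) = (pA, b, R) → b[pA]b

The machine reaches the accept state pA and halts.

Final tape (ignoring leading/trailing blanks): bb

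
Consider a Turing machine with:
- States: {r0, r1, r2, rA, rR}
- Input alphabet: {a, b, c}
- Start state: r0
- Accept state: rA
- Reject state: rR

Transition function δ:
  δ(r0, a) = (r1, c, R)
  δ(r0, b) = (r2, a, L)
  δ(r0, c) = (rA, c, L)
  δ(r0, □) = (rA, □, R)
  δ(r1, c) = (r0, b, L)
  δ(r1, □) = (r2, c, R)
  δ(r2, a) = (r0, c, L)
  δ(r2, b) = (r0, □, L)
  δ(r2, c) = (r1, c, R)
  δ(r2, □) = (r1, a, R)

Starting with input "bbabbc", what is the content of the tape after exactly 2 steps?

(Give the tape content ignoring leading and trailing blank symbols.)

Execution trace:
Initial: [r0]bbabbc
Step 1: δ(r0, b) = (r2, a, L) → [r2]□ababbc
Step 2: δ(r2, □) = (r1, a, R) → a[r1]ababbc

No transition is defined for δ(r1, a). By convention the machine halts and rejects.

After 2 steps, the tape (ignoring leading/trailing blanks) is: aababbc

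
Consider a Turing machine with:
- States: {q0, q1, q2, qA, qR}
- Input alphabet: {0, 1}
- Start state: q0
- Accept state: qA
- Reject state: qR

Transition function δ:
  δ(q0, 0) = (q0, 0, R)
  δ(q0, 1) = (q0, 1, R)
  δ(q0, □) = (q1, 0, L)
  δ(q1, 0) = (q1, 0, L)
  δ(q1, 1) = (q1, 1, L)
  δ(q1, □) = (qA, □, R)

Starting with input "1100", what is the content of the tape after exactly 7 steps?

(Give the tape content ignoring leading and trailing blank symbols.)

Execution trace:
Initial: [q0]1100
Step 1: δ(q0, 1) = (q0, 1, R) → 1[q0]100
Step 2: δ(q0, 1) = (q0, 1, R) → 11[q0]00
Step 3: δ(q0, 0) = (q0, 0, R) → 110[q0]0
Step 4: δ(q0, 0) = (q0, 0, R) → 1100[q0]□
Step 5: δ(q0, □) = (q1, 0, L) → 110[q1]00
Step 6: δ(q1, 0) = (q1, 0, L) → 11[q1]000
Step 7: δ(q1, 0) = (q1, 0, L) → 1[q1]1000

After 7 steps, the tape (ignoring leading/trailing blanks) is: 11000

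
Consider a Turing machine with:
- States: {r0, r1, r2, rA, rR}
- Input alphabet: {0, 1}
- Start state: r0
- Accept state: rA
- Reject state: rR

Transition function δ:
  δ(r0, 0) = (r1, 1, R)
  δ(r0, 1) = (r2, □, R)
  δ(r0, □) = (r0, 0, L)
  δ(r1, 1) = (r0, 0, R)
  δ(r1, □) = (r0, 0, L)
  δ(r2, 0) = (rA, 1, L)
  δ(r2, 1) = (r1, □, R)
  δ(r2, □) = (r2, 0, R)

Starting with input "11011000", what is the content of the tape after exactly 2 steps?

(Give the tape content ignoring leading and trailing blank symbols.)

Execution trace:
Initial: [r0]11011000
Step 1: δ(r0, 1) = (r2, □, R) → □[r2]1011000
Step 2: δ(r2, 1) = (r1, □, R) → □□[r1]011000

No transition is defined for δ(r1, 0). By convention the machine halts and rejects.

After 2 steps, the tape (ignoring leading/trailing blanks) is: 011000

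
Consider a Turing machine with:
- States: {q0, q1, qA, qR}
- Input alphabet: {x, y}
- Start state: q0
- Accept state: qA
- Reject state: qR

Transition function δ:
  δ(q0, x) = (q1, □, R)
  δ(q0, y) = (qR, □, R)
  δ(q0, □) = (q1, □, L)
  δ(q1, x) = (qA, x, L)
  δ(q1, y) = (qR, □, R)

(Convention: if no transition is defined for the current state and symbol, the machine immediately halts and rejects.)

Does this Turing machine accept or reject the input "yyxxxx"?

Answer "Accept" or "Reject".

Execution trace:
Initial: [q0]yyxxxx
Step 1: δ(q0, y) = (qR, □, R) → □[qR]yxxxx

The machine reaches the reject state qR and halts.

Answer: Reject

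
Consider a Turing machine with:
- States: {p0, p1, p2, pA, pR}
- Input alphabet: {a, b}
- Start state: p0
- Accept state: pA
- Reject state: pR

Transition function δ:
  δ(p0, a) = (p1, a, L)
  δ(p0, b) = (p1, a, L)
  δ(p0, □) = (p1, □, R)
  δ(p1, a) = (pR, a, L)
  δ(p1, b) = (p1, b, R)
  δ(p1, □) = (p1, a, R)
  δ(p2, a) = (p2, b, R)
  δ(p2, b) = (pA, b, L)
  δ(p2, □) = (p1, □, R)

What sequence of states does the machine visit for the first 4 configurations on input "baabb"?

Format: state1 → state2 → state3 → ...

Execution trace:
Initial: [p0]baabb
Step 1: δ(p0, b) = (p1, a, L) → [p1]□aaabb
Step 2: δ(p1, □) = (p1, a, R) → a[p1]aaabb
Step 3: δ(p1, a) = (pR, a, L) → [pR]aaaabb

The machine reaches the reject state pR and halts.

State sequence: p0 → p1 → p1 → pR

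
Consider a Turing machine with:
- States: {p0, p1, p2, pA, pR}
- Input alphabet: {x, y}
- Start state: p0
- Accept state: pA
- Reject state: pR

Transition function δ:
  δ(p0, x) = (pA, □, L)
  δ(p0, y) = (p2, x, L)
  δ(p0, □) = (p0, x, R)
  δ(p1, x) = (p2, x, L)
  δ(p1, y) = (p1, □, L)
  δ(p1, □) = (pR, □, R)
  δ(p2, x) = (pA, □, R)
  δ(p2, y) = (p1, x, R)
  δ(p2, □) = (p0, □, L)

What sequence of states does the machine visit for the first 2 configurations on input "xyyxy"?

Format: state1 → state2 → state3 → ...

Execution trace:
Initial: [p0]xyyxy
Step 1: δ(p0, x) = (pA, □, L) → [pA]□□yyxy

The machine reaches the accept state pA and halts.

State sequence: p0 → pA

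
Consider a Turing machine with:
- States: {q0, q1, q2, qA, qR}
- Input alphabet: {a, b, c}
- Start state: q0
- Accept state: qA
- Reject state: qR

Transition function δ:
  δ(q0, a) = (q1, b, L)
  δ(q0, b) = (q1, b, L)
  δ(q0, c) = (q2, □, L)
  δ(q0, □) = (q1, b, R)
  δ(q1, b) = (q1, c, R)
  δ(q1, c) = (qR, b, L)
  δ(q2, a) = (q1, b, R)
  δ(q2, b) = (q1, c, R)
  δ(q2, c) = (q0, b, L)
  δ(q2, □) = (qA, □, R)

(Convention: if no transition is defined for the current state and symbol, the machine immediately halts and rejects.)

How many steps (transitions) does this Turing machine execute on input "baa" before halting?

Execution trace:
Initial: [q0]baa
Step 1: δ(q0, b) = (q1, b, L) → [q1]□baa

No transition is defined for δ(q1, □). By convention the machine halts and rejects.

The machine executed 1 step before halting.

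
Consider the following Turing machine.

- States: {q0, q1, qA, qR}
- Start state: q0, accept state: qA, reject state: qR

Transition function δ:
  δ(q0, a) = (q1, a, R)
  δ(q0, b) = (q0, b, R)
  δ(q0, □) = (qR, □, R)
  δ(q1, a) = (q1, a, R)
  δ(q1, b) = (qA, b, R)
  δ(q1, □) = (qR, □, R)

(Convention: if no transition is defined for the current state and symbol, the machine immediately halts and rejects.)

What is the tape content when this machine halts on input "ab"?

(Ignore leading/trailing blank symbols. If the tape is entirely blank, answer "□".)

Execution trace:
Initial: [q0]ab
Step 1: δ(q0, a) = (q1, a, R) → a[q1]b
Step 2: δ(q1, b) = (qA, b, R) → ab[qA]□

The machine reaches the accept state qA and halts.

Final tape (ignoring leading/trailing blanks): ab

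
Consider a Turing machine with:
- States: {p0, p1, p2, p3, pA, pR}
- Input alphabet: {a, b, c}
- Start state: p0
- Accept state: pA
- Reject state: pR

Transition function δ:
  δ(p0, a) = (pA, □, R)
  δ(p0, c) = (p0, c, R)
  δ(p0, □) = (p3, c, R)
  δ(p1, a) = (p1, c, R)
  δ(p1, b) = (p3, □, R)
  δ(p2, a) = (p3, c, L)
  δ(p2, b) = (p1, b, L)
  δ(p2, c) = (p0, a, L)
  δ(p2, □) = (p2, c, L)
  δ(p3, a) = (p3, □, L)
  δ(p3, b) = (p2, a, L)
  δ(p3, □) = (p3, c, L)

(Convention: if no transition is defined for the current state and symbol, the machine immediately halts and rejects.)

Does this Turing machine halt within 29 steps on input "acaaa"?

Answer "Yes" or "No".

Execution trace:
Initial: [p0]acaaa
Step 1: δ(p0, a) = (pA, □, R) → □[pA]caaa

The machine reaches the accept state pA and halts.
The machine halted after 1 step (within the 29-step bound).

Answer: Yes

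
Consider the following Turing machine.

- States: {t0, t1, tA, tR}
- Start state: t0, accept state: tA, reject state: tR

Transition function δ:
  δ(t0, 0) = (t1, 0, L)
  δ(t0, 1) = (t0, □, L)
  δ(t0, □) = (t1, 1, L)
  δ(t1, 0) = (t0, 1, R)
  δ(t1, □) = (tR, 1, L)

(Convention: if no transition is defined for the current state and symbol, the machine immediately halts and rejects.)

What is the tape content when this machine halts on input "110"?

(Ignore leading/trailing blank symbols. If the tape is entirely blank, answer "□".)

Execution trace:
Initial: [t0]110
Step 1: δ(t0, 1) = (t0, □, L) → [t0]□□10
Step 2: δ(t0, □) = (t1, 1, L) → [t1]□1□10
Step 3: δ(t1, □) = (tR, 1, L) → [tR]□11□10

The machine reaches the reject state tR and halts.

Final tape (ignoring leading/trailing blanks): 11□10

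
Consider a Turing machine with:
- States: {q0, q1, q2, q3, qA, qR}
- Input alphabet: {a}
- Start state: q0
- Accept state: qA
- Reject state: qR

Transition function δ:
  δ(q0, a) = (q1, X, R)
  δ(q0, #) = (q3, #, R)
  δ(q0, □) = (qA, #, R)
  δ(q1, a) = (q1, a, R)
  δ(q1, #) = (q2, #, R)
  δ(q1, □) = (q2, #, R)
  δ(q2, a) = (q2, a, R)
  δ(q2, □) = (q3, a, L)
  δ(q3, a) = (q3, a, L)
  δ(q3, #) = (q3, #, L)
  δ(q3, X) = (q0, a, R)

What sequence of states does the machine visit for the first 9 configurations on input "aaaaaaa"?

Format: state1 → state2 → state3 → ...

Execution trace:
Initial: [q0]aaaaaaa
Step 1: δ(q0, a) = (q1, X, R) → X[q1]aaaaaa
Step 2: δ(q1, a) = (q1, a, R) → Xa[q1]aaaaa
Step 3: δ(q1, a) = (q1, a, R) → Xaa[q1]aaaa
Step 4: δ(q1, a) = (q1, a, R) → Xaaa[q1]aaa
Step 5: δ(q1, a) = (q1, a, R) → Xaaaa[q1]aa
Step 6: δ(q1, a) = (q1, a, R) → Xaaaaa[q1]a
Step 7: δ(q1, a) = (q1, a, R) → Xaaaaaa[q1]□
Step 8: δ(q1, □) = (q2, #, R) → Xaaaaaa#[q2]□

State sequence: q0 → q1 → q1 → q1 → q1 → q1 → q1 → q1 → q2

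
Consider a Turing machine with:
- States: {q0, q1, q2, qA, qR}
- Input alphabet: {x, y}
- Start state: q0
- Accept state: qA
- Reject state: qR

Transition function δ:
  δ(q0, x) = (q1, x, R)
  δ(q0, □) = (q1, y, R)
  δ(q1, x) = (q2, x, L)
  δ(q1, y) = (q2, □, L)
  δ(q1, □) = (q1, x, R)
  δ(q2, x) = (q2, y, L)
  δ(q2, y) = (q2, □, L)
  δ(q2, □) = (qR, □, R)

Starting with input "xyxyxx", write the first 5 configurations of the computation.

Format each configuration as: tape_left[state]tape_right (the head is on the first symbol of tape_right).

Transitions applied:
Step 1: δ(q0, x) = (q1, x, R)
Step 2: δ(q1, y) = (q2, □, L)
Step 3: δ(q2, x) = (q2, y, L)
Step 4: δ(q2, □) = (qR, □, R)

The first 5 configurations are:
[q0]xyxyxx ⊢ x[q1]yxyxx ⊢ [q2]x□xyxx ⊢ [q2]□y□xyxx ⊢ □[qR]y□xyxx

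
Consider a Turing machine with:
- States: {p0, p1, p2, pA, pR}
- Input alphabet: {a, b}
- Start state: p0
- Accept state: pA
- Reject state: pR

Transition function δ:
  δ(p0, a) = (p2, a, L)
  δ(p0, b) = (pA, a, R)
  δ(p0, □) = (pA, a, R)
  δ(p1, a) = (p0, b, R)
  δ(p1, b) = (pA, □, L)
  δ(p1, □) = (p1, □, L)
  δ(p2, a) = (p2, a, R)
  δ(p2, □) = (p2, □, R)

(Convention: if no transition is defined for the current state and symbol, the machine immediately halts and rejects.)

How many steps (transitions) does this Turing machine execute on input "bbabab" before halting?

Execution trace:
Initial: [p0]bbabab
Step 1: δ(p0, b) = (pA, a, R) → a[pA]babab

The machine reaches the accept state pA and halts.

The machine executed 1 step before halting.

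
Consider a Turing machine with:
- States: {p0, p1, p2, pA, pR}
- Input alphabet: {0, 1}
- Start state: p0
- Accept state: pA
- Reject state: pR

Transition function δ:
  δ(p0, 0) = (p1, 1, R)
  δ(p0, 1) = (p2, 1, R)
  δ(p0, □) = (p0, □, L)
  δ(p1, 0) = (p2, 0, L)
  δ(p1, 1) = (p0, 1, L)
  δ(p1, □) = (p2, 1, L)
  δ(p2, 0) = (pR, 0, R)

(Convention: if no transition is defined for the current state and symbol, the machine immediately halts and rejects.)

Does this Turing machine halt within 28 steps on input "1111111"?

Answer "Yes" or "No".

Execution trace:
Initial: [p0]1111111
Step 1: δ(p0, 1) = (p2, 1, R) → 1[p2]111111

No transition is defined for δ(p2, 1). By convention the machine halts and rejects.
The machine halted after 1 step (within the 28-step bound).

Answer: Yes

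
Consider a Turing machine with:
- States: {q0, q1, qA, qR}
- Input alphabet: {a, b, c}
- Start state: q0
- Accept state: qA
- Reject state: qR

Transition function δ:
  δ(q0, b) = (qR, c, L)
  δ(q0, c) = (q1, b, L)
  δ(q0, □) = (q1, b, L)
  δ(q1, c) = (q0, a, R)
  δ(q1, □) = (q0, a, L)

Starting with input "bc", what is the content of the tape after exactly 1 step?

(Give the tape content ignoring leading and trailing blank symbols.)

Execution trace:
Initial: [q0]bc
Step 1: δ(q0, b) = (qR, c, L) → [qR]□cc

The machine reaches the reject state qR and halts.

After 1 step, the tape (ignoring leading/trailing blanks) is: cc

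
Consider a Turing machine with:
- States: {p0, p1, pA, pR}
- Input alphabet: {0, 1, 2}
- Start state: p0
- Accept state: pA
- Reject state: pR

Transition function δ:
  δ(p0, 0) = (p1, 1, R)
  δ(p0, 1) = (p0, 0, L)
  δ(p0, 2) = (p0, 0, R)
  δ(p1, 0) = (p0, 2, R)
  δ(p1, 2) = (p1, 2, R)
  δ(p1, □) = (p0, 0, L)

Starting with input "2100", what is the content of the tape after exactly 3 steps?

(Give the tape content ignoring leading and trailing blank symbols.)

Execution trace:
Initial: [p0]2100
Step 1: δ(p0, 2) = (p0, 0, R) → 0[p0]100
Step 2: δ(p0, 1) = (p0, 0, L) → [p0]0000
Step 3: δ(p0, 0) = (p1, 1, R) → 1[p1]000

After 3 steps, the tape (ignoring leading/trailing blanks) is: 1000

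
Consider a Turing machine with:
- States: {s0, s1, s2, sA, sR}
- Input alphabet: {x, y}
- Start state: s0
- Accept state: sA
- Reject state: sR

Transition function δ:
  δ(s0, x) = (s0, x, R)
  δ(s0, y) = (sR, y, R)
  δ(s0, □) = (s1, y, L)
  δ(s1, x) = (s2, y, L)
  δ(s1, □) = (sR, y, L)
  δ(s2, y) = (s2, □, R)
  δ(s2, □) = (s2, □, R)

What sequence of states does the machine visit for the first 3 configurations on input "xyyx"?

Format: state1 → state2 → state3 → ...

Execution trace:
Initial: [s0]xyyx
Step 1: δ(s0, x) = (s0, x, R) → x[s0]yyx
Step 2: δ(s0, y) = (sR, y, R) → xy[sR]yx

The machine reaches the reject state sR and halts.

State sequence: s0 → s0 → sR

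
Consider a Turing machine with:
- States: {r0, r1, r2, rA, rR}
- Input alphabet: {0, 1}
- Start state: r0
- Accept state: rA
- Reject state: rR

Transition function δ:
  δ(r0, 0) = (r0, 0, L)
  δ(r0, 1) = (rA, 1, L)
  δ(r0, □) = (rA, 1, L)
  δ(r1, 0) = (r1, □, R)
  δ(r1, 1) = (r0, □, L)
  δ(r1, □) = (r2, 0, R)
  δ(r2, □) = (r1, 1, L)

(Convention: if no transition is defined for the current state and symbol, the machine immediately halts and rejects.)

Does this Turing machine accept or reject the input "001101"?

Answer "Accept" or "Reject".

Execution trace:
Initial: [r0]001101
Step 1: δ(r0, 0) = (r0, 0, L) → [r0]□001101
Step 2: δ(r0, □) = (rA, 1, L) → [rA]□1001101

The machine reaches the accept state rA and halts.

Answer: Accept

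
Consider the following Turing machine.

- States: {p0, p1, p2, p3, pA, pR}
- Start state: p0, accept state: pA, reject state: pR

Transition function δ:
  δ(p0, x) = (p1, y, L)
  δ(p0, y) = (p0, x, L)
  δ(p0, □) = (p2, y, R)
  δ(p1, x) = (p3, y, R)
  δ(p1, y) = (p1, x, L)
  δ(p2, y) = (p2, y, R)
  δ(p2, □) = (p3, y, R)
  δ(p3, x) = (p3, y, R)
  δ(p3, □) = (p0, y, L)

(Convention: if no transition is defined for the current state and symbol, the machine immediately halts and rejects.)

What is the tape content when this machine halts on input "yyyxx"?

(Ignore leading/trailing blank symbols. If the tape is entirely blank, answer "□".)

Execution trace:
Initial: [p0]yyyxx
Step 1: δ(p0, y) = (p0, x, L) → [p0]□xyyxx
Step 2: δ(p0, □) = (p2, y, R) → y[p2]xyyxx

No transition is defined for δ(p2, x). By convention the machine halts and rejects.

Final tape (ignoring leading/trailing blanks): yxyyxx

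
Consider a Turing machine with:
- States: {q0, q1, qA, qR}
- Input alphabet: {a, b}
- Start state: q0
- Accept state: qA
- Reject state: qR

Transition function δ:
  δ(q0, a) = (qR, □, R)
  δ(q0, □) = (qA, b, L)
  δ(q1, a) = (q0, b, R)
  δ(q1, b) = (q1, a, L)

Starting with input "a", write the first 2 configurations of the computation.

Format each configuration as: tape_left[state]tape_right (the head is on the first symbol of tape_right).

Transitions applied:
Step 1: δ(q0, a) = (qR, □, R)

The first 2 configurations are:
[q0]a ⊢ □[qR]□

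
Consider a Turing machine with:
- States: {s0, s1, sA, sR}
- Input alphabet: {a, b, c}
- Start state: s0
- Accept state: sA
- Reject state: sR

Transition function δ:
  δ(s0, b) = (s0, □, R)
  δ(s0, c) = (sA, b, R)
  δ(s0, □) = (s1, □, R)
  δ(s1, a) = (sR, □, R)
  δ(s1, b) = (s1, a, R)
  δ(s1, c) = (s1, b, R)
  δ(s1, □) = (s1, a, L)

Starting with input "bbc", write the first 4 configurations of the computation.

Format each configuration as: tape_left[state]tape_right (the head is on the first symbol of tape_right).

Transitions applied:
Step 1: δ(s0, b) = (s0, □, R)
Step 2: δ(s0, b) = (s0, □, R)
Step 3: δ(s0, c) = (sA, b, R)

The first 4 configurations are:
[s0]bbc ⊢ □[s0]bc ⊢ □□[s0]c ⊢ □□b[sA]□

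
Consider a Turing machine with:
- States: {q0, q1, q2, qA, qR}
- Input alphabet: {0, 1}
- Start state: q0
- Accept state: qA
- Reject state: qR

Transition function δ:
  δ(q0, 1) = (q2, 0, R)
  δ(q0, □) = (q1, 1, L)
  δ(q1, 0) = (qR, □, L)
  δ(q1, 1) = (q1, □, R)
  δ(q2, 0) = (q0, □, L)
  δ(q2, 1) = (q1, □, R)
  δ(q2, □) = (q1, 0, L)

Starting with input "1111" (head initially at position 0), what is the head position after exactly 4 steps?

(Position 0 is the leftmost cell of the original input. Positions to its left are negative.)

Execution trace (head position shown):
Step 0: [q0]1111  (head at position 0)
Step 1: move right → 0[q2]111  (head at position 1)
Step 2: move right → 0□[q1]11  (head at position 2)
Step 3: move right → 0□□[q1]1  (head at position 3)
Step 4: move right → 0□□□[q1]□  (head at position 4)

After 4 steps, the head is at position 4.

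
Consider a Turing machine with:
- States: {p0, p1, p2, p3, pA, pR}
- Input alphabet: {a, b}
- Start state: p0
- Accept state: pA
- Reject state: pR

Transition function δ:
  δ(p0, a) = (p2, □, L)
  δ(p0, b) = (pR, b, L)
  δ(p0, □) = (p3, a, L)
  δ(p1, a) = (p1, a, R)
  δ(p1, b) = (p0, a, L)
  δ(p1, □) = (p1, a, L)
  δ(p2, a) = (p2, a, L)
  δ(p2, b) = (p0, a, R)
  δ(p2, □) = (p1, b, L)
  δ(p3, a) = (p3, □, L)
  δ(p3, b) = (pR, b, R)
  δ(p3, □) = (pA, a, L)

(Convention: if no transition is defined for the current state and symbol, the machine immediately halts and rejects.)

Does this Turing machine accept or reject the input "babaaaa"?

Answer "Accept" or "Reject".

Execution trace:
Initial: [p0]babaaaa
Step 1: δ(p0, b) = (pR, b, L) → [pR]□babaaaa

The machine reaches the reject state pR and halts.

Answer: Reject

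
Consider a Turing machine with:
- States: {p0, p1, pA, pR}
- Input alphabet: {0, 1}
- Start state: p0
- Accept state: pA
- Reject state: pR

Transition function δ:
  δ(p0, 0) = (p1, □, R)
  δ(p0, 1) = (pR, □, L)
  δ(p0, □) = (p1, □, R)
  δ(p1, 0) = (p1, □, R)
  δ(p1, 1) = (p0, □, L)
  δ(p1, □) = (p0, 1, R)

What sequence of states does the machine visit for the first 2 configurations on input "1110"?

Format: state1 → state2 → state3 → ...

Execution trace:
Initial: [p0]1110
Step 1: δ(p0, 1) = (pR, □, L) → [pR]□□110

The machine reaches the reject state pR and halts.

State sequence: p0 → pR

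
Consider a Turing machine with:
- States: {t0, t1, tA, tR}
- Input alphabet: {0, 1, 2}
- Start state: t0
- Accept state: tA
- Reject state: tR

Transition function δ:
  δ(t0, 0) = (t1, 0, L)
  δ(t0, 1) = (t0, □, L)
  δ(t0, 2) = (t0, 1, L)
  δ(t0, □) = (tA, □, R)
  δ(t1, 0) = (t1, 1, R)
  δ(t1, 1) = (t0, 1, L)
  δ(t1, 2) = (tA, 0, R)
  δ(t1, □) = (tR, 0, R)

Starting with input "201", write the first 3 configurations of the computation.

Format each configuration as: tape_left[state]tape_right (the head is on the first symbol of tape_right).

Transitions applied:
Step 1: δ(t0, 2) = (t0, 1, L)
Step 2: δ(t0, □) = (tA, □, R)

The first 3 configurations are:
[t0]201 ⊢ [t0]□101 ⊢ □[tA]101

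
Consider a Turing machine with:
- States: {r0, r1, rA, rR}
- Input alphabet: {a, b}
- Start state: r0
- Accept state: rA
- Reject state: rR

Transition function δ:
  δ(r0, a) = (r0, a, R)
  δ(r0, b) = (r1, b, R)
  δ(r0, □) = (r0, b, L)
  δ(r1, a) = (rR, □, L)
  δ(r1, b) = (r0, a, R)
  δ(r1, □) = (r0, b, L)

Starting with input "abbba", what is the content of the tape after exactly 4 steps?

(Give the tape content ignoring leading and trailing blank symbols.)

Execution trace:
Initial: [r0]abbba
Step 1: δ(r0, a) = (r0, a, R) → a[r0]bbba
Step 2: δ(r0, b) = (r1, b, R) → ab[r1]bba
Step 3: δ(r1, b) = (r0, a, R) → aba[r0]ba
Step 4: δ(r0, b) = (r1, b, R) → abab[r1]a

After 4 steps, the tape (ignoring leading/trailing blanks) is: ababa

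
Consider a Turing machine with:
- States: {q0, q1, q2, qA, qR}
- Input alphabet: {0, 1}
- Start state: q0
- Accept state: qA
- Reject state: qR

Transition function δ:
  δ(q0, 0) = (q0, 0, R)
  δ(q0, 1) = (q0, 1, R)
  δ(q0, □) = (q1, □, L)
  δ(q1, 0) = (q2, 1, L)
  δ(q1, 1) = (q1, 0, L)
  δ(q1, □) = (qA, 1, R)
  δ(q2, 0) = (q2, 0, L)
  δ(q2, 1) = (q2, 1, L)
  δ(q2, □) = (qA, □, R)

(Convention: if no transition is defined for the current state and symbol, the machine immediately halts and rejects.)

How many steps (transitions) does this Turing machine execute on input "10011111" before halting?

Execution trace:
Initial: [q0]10011111
Step 1: δ(q0, 1) = (q0, 1, R) → 1[q0]0011111
Step 2: δ(q0, 0) = (q0, 0, R) → 10[q0]011111
Step 3: δ(q0, 0) = (q0, 0, R) → 100[q0]11111
Step 4: δ(q0, 1) = (q0, 1, R) → 1001[q0]1111
Step 5: δ(q0, 1) = (q0, 1, R) → 10011[q0]111
Step 6: δ(q0, 1) = (q0, 1, R) → 100111[q0]11
Step 7: δ(q0, 1) = (q0, 1, R) → 1001111[q0]1
Step 8: δ(q0, 1) = (q0, 1, R) → 10011111[q0]□
Step 9: δ(q0, □) = (q1, □, L) → 1001111[q1]1□
Step 10: δ(q1, 1) = (q1, 0, L) → 100111[q1]10□
Step 11: δ(q1, 1) = (q1, 0, L) → 10011[q1]100□
Step 12: δ(q1, 1) = (q1, 0, L) → 1001[q1]1000□
Step 13: δ(q1, 1) = (q1, 0, L) → 100[q1]10000□
Step 14: δ(q1, 1) = (q1, 0, L) → 10[q1]000000□
Step 15: δ(q1, 0) = (q2, 1, L) → 1[q2]0100000□
Step 16: δ(q2, 0) = (q2, 0, L) → [q2]10100000□
Step 17: δ(q2, 1) = (q2, 1, L) → [q2]□10100000□
Step 18: δ(q2, □) = (qA, □, R) → □[qA]10100000□

The machine reaches the accept state qA and halts.

The machine executed 18 steps before halting.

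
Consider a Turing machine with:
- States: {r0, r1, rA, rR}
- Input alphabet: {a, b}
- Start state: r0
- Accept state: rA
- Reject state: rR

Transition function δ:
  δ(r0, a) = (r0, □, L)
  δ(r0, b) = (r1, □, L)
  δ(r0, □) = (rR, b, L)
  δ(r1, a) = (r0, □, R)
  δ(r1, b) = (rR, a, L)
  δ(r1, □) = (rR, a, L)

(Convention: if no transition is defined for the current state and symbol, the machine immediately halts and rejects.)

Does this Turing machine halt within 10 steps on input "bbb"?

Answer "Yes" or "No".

Execution trace:
Initial: [r0]bbb
Step 1: δ(r0, b) = (r1, □, L) → [r1]□□bb
Step 2: δ(r1, □) = (rR, a, L) → [rR]□a□bb

The machine reaches the reject state rR and halts.
The machine halted after 2 steps (within the 10-step bound).

Answer: Yes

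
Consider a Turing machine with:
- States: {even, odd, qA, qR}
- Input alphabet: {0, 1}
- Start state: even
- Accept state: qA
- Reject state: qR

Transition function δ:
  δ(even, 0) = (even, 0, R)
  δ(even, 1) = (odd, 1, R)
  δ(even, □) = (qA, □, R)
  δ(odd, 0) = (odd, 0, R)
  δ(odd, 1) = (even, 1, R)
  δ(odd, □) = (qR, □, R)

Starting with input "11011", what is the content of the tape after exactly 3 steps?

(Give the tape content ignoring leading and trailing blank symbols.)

Execution trace:
Initial: [even]11011
Step 1: δ(even, 1) = (odd, 1, R) → 1[odd]1011
Step 2: δ(odd, 1) = (even, 1, R) → 11[even]011
Step 3: δ(even, 0) = (even, 0, R) → 110[even]11

After 3 steps, the tape (ignoring leading/trailing blanks) is: 11011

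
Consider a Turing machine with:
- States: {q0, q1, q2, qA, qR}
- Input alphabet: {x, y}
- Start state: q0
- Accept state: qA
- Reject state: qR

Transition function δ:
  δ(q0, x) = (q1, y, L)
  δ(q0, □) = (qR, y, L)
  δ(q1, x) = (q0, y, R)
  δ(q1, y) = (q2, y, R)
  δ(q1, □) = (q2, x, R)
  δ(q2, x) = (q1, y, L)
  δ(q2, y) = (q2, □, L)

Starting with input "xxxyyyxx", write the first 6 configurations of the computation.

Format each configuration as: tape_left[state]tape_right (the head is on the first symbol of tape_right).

Transitions applied:
Step 1: δ(q0, x) = (q1, y, L)
Step 2: δ(q1, □) = (q2, x, R)
Step 3: δ(q2, y) = (q2, □, L)
Step 4: δ(q2, x) = (q1, y, L)
Step 5: δ(q1, □) = (q2, x, R)

The first 6 configurations are:
[q0]xxxyyyxx ⊢ [q1]□yxxyyyxx ⊢ x[q2]yxxyyyxx ⊢ [q2]x□xxyyyxx ⊢ [q1]□y□xxyyyxx ⊢ x[q2]y□xxyyyxx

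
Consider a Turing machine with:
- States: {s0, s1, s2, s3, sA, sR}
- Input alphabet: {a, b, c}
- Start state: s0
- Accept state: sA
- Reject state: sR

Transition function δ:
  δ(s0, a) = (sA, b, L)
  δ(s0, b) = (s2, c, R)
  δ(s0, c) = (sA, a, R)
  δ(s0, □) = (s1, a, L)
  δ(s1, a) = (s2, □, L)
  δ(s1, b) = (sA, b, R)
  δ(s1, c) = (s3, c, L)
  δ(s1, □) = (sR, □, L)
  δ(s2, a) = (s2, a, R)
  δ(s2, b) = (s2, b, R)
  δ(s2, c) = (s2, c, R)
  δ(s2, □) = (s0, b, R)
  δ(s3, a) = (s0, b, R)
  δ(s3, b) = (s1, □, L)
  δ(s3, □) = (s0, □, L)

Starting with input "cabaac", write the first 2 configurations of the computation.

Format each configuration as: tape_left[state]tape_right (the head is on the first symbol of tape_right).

Transitions applied:
Step 1: δ(s0, c) = (sA, a, R)

The first 2 configurations are:
[s0]cabaac ⊢ a[sA]abaac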